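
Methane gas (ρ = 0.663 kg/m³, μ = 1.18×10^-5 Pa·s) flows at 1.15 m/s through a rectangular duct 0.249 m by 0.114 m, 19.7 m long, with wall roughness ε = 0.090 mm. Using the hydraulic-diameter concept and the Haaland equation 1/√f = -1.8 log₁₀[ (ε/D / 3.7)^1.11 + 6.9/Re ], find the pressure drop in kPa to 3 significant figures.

ΔP ≈ 0.00174 kPa

Hydraulic diameter D_h = 4A/P = 4·(0.249·0.114)/(2·(0.249+0.114)) = 0.1135/0.726 = 0.1564 m.
Re = ρVD_h/μ = 0.663·1.15·0.1564/1.18e-05 = 1.011e+04.
ε/D_h = 9e-05/0.1564 = 0.000575; Haaland gives 1/√f = -1.8 log₁₀[5.93e-05+0.000683] = 5.633, so f = 0.03151.
ΔP = f(L/D_h)(ρV²/2) = 0.03151·19.7/0.1564·0.4384 = 1.74 Pa.
ΔP = 0.00174 kPa.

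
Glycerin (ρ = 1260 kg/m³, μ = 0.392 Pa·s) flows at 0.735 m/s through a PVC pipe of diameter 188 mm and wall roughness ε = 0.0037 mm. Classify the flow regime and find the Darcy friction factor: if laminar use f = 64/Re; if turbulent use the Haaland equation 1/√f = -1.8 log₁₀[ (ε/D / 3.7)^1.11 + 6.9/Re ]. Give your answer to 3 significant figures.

Re = ρVD/μ = 1260·0.735·0.188/0.392 = 444.1.
Re < 2300 → laminar, so f = 64/Re = 0.1441 (roughness is irrelevant in laminar flow).

f ≈ 0.144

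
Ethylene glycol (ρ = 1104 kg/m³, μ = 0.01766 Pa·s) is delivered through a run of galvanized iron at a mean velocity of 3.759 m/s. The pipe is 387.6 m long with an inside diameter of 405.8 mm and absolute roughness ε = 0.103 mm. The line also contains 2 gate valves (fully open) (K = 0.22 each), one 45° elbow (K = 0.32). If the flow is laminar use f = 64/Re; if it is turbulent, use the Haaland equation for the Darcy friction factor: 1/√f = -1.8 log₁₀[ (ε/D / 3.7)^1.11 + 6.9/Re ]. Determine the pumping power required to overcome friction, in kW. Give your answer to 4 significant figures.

Reynolds number Re = ρVD/μ = 1104 · 3.759 · 0.4058 / 0.0177 = 9.536e+04.
Re > 4000 → turbulent. Relative roughness ε/D = 0.000103/0.4058 = 0.000254. Haaland: 1/√f = -1.8 log₁₀[(0.000254/3.7)^1.11 + 6.9/9.536e+04] = -1.8 log₁₀[2.39e-05 + 7.24e-05] = 7.23, so f = 0.01913.
Total minor-loss coefficient ΣK = 2·0.22 + 1·0.32 = 0.76.
ΔP = [f·L/D + ΣK]·(ρV²/2) = [0.01913·387.6/0.4058 + 0.76]·(1104·3.759²/2) = [18.27 + 0.76]·7800 = 1.485e+05 Pa.
Q = V·A = 3.759·0.1293 = 0.4862 m³/s.
Pumping power P = QΔP = 0.4862·1.485e+05 = 72174 W = 72.17 kW.

P ≈ 72.17 kW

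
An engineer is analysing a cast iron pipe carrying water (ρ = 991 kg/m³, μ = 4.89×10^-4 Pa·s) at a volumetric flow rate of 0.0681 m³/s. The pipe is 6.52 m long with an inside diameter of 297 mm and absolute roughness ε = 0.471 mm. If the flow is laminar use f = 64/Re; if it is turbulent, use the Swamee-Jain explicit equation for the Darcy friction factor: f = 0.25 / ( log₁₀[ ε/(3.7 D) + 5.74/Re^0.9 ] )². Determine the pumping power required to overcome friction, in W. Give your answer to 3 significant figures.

P ≈ 16.1 W

Cross-sectional area A = πD²/4 = π(0.297)²/4 = 0.06928 m²; mean velocity V = Q/A = 0.0681/0.06928 = 0.983 m/s.
Reynolds number Re = ρVD/μ = 991 · 0.983 · 0.297 / 0.000489 = 5.917e+05.
Re > 4000 → turbulent. Relative roughness ε/D = 0.000471/0.297 = 0.00159. Swamee-Jain: f = 0.25/(log₁₀[0.00159/3.7 + 5.74/5.917e+05^0.9])² = 0.25/(log₁₀[0.000429 + 3.66e-05])² = 0.25/(-3.332)² = 0.02251.
Darcy-Weisbach: ΔP = f(L/D)(ρV²/2) = 0.02251·(6.52/0.297)·(991·0.983²/2) = 0.02251·21.95·478.8 = 236.6 Pa.
Pumping power P = QΔP = 0.0681·236.6 = 16.11 W = 16.1 W.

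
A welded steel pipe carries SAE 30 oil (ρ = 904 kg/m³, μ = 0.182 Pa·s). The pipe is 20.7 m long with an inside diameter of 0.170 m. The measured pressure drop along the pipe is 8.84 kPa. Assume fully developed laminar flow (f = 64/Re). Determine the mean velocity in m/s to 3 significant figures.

V ≈ 2.12 m/s

For laminar flow, f = 64/Re with Re = ρVD/μ, so Darcy-Weisbach reduces to ΔP = 32μLV/D². Solving for V: V = ΔP·D²/(32μL) = 8840·(0.17)²/(32·0.182·20.7) = 2.119 m/s.
Check: Re = ρVD/μ = 904·2.119·0.17/0.182 = 1789 < 2300, so the laminar assumption holds.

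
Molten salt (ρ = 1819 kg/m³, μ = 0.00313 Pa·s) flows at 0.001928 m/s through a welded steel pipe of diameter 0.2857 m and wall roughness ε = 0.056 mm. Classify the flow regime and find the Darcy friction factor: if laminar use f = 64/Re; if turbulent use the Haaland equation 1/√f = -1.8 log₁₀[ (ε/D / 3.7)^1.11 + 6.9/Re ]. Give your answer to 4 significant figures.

Re = ρVD/μ = 1819·0.001928·0.2857/0.00313 = 320.1.
Re < 2300 → laminar, so f = 64/Re = 0.1999 (roughness is irrelevant in laminar flow).

f ≈ 0.1999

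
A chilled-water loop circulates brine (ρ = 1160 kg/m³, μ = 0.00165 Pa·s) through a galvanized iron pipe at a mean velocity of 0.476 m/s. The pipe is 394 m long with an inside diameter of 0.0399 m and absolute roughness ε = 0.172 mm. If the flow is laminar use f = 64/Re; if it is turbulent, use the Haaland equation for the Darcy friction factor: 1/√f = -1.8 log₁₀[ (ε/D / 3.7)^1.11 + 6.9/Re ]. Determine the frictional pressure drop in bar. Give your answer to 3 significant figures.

ΔP ≈ 0.454 bar

Reynolds number Re = ρVD/μ = 1160 · 0.476 · 0.0399 / 0.00165 = 1.335e+04.
Re > 4000 → turbulent. Relative roughness ε/D = 0.000172/0.0399 = 0.00431. Haaland: 1/√f = -1.8 log₁₀[(0.00431/3.7)^1.11 + 6.9/1.335e+04] = -1.8 log₁₀[0.000554 + 0.000517] = 5.346, so f = 0.03498.
Darcy-Weisbach: ΔP = f(L/D)(ρV²/2) = 0.03498·(394/0.0399)·(1160·0.476²/2) = 0.03498·9875·131.4 = 4.54e+04 Pa.
ΔP = 4.54e+04 Pa = 0.454 bar.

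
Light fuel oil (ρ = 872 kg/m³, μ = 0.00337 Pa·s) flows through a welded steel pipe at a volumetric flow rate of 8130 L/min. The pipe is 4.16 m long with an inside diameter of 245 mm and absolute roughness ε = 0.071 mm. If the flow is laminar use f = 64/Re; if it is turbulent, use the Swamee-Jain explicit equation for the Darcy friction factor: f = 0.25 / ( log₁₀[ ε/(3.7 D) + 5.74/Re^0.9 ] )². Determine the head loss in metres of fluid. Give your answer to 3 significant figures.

Q = 8130 L/min = 8130/60000 = 0.1355 m³/s.
Cross-sectional area A = πD²/4 = π(0.245)²/4 = 0.04714 m²; mean velocity V = Q/A = 0.1355/0.04714 = 2.874 m/s.
Reynolds number Re = ρVD/μ = 872 · 2.874 · 0.245 / 0.00337 = 1.822e+05.
Re > 4000 → turbulent. Relative roughness ε/D = 7.1e-05/0.245 = 0.00029. Swamee-Jain: f = 0.25/(log₁₀[0.00029/3.7 + 5.74/1.822e+05^0.9])² = 0.25/(log₁₀[7.83e-05 + 0.000106])² = 0.25/(-3.735)² = 0.01792.
Darcy-Weisbach: ΔP = f(L/D)(ρV²/2) = 0.01792·(4.16/0.245)·(872·2.874²/2) = 0.01792·16.98·3602 = 1096 Pa.
Head loss h_f = ΔP/(ρg) = 1096/(872·9.81) = 0.128 m.

h_f ≈ 0.128 m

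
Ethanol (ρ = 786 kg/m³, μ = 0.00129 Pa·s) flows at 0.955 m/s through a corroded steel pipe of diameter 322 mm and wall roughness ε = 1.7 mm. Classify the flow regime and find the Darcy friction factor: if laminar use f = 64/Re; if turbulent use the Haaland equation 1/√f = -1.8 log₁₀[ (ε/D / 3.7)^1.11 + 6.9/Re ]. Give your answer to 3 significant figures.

f ≈ 0.0314

Re = ρVD/μ = 786·0.955·0.322/0.00129 = 1.874e+05.
Re > 4000 → turbulent. ε/D = 0.0017/0.322 = 0.00528; Haaland: 1/√f = -1.8 log₁₀[0.000694 + 3.68e-05] = 5.645, so f = 0.03138.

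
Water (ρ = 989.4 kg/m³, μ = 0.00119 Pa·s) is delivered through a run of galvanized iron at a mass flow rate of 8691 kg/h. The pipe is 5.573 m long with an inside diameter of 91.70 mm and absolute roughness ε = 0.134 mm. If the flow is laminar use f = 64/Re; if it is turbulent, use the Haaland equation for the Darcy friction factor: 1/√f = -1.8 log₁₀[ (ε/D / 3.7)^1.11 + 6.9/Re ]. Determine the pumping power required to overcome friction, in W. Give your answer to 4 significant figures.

ṁ = 8691 kg/h = 8691/3600 = 2.414 kg/s.
A = πD²/4 = π(0.0917)²/4 = 0.006604 m²; mean velocity V = ṁ/(ρA) = 2.414/(989.4 · 0.006604) = 0.3695 m/s.
Reynolds number Re = ρVD/μ = 989.4 · 0.3695 · 0.0917 / 0.00119 = 2.817e+04.
Re > 4000 → turbulent. Relative roughness ε/D = 0.000134/0.0917 = 0.00146. Haaland: 1/√f = -1.8 log₁₀[(0.00146/3.7)^1.11 + 6.9/2.817e+04] = -1.8 log₁₀[0.000167 + 0.000245] = 6.094, so f = 0.02693.
Darcy-Weisbach: ΔP = f(L/D)(ρV²/2) = 0.02693·(5.573/0.0917)·(989.4·0.3695²/2) = 0.02693·60.77·67.53 = 110.5 Pa.
Q = ṁ/ρ = 2.414/989.4 = 0.00244 m³/s.
Pumping power P = QΔP = 0.00244·110.5 = 0.26967 W = 0.2697 W.

P ≈ 0.2697 W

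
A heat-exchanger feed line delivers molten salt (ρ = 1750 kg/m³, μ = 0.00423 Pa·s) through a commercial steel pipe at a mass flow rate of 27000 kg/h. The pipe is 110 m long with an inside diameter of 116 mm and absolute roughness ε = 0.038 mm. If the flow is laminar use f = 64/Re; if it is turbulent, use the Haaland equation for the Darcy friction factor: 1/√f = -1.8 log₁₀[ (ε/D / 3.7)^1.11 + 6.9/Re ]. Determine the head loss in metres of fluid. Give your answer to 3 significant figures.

h_f ≈ 0.211 m

ṁ = 27000 kg/h = 27000/3600 = 7.5 kg/s.
A = πD²/4 = π(0.116)²/4 = 0.01057 m²; mean velocity V = ṁ/(ρA) = 7.5/(1750 · 0.01057) = 0.4055 m/s.
Reynolds number Re = ρVD/μ = 1750 · 0.4055 · 0.116 / 0.00423 = 1.946e+04.
Re > 4000 → turbulent. Relative roughness ε/D = 3.8e-05/0.116 = 0.000328. Haaland: 1/√f = -1.8 log₁₀[(0.000328/3.7)^1.11 + 6.9/1.946e+04] = -1.8 log₁₀[3.17e-05 + 0.000355] = 6.144, so f = 0.02649.
Darcy-Weisbach: ΔP = f(L/D)(ρV²/2) = 0.02649·(110/0.116)·(1750·0.4055²/2) = 0.02649·948.3·143.9 = 3615 Pa.
Head loss h_f = ΔP/(ρg) = 3615/(1750·9.81) = 0.211 m.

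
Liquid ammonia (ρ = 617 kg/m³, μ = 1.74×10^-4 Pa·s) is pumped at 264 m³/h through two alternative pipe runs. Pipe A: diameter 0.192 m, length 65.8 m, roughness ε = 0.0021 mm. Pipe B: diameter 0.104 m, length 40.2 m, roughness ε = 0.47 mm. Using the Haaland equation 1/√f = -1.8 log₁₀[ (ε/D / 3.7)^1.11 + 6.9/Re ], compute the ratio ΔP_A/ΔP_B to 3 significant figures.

Pipe A: V = Q/A = 0.07333/0.02895 = 2.533 m/s; Re = 1.724e+06; ε/D = 1.09e-05; Haaland → f = 0.01088; ΔP_A = f(L/D)(ρV²/2) = 7382 Pa.
Pipe B: V = Q/A = 0.07333/0.008495 = 8.633 m/s; Re = 3.184e+06; ε/D = 0.00452; Haaland → f = 0.02955; ΔP_B = f(L/D)(ρV²/2) = 2.626e+05 Pa.
ΔP_A/ΔP_B = 7382/2.626e+05 = 0.0281.

ΔP_A/ΔP_B ≈ 0.0281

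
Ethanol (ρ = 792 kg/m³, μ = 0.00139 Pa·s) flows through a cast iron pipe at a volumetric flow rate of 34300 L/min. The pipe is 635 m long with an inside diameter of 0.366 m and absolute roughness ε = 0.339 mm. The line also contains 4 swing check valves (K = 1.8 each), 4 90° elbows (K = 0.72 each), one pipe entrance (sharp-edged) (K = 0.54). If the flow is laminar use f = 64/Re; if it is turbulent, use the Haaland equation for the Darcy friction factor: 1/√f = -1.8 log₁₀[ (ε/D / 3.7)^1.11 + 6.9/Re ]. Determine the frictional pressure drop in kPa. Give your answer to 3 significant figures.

Q = 34300 L/min = 34300/60000 = 0.5717 m³/s.
Cross-sectional area A = πD²/4 = π(0.366)²/4 = 0.1052 m²; mean velocity V = Q/A = 0.5717/0.1052 = 5.434 m/s.
Reynolds number Re = ρVD/μ = 792 · 5.434 · 0.366 / 0.00139 = 1.133e+06.
Re > 4000 → turbulent. Relative roughness ε/D = 0.000339/0.366 = 0.000926. Haaland: 1/√f = -1.8 log₁₀[(0.000926/3.7)^1.11 + 6.9/1.133e+06] = -1.8 log₁₀[0.000101 + 6.09e-06] = 7.15, so f = 0.01956.
Total minor-loss coefficient ΣK = 4·1.8 + 4·0.72 + 1·0.54 = 10.6.
ΔP = [f·L/D + ΣK]·(ρV²/2) = [0.01956·635/0.366 + 10.6]·(792·5.434²/2) = [33.94 + 10.6]·1.169e+04 = 5.21e+05 Pa.
ΔP = 5.21e+05 Pa = 521 kPa.

ΔP ≈ 521 kPa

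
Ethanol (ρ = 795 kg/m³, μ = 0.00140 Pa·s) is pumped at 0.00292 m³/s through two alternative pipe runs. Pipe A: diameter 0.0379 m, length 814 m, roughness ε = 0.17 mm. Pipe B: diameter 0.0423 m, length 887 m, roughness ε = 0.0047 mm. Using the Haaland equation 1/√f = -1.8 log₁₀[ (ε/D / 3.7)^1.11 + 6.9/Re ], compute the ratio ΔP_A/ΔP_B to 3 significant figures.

ΔP_A/ΔP_B ≈ 2.35

Pipe A: V = Q/A = 0.00292/0.001128 = 2.588 m/s; Re = 5.57e+04; ε/D = 0.00449; Haaland → f = 0.03105; ΔP_A = f(L/D)(ρV²/2) = 1.776e+06 Pa.
Pipe B: V = Q/A = 0.00292/0.001405 = 2.078 m/s; Re = 4.991e+04; ε/D = 0.000111; Haaland → f = 0.02104; ΔP_B = f(L/D)(ρV²/2) = 7.571e+05 Pa.
ΔP_A/ΔP_B = 1.776e+06/7.571e+05 = 2.35.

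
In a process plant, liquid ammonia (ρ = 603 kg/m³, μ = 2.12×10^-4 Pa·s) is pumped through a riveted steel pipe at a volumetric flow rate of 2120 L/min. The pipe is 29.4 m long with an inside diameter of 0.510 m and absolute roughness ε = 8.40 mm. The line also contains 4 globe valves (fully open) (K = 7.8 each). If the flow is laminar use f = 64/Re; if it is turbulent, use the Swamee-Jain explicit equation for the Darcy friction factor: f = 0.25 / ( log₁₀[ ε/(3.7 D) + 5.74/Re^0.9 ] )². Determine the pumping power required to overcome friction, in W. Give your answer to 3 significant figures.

Q = 2120 L/min = 2120/60000 = 0.03533 m³/s.
Cross-sectional area A = πD²/4 = π(0.51)²/4 = 0.2043 m²; mean velocity V = Q/A = 0.03533/0.2043 = 0.173 m/s.
Reynolds number Re = ρVD/μ = 603 · 0.173 · 0.51 / 0.000212 = 2.509e+05.
Re > 4000 → turbulent. Relative roughness ε/D = 0.0084/0.51 = 0.0165. Swamee-Jain: f = 0.25/(log₁₀[0.0165/3.7 + 5.74/2.509e+05^0.9])² = 0.25/(log₁₀[0.00445 + 7.93e-05])² = 0.25/(-2.344)² = 0.04551.
Total minor-loss coefficient ΣK = 4·7.8 = 31.2.
ΔP = [f·L/D + ΣK]·(ρV²/2) = [0.04551·29.4/0.51 + 31.2]·(603·0.173²/2) = [2.623 + 31.2]·9.02 = 305.1 Pa.
Pumping power P = QΔP = 0.03533·305.1 = 10.78 W = 10.8 W.

P ≈ 10.8 W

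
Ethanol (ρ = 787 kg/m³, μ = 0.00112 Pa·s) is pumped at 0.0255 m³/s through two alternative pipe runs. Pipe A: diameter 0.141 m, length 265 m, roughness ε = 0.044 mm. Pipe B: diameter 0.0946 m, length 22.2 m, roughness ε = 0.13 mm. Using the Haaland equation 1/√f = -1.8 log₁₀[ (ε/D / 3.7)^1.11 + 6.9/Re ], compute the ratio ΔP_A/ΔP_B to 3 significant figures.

Pipe A: V = Q/A = 0.0255/0.01561 = 1.633 m/s; Re = 1.618e+05; ε/D = 0.000312; Haaland → f = 0.01802; ΔP_A = f(L/D)(ρV²/2) = 3.554e+04 Pa.
Pipe B: V = Q/A = 0.0255/0.007029 = 3.628 m/s; Re = 2.412e+05; ε/D = 0.00137; Haaland → f = 0.02213; ΔP_B = f(L/D)(ρV²/2) = 2.69e+04 Pa.
ΔP_A/ΔP_B = 3.554e+04/2.69e+04 = 1.32.

ΔP_A/ΔP_B ≈ 1.32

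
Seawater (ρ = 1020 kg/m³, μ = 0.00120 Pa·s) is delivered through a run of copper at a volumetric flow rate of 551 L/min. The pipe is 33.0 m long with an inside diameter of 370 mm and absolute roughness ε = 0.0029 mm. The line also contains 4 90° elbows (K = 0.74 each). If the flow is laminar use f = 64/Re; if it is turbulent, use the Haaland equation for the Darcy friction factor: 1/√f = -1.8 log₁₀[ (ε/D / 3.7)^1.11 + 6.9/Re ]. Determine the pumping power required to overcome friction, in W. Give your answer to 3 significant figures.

Q = 551 L/min = 551/60000 = 0.009183 m³/s.
Cross-sectional area A = πD²/4 = π(0.37)²/4 = 0.1075 m²; mean velocity V = Q/A = 0.009183/0.1075 = 0.08541 m/s.
Reynolds number Re = ρVD/μ = 1020 · 0.08541 · 0.37 / 0.0012 = 2.686e+04.
Re > 4000 → turbulent. Relative roughness ε/D = 2.9e-06/0.37 = 7.84e-06. Haaland: 1/√f = -1.8 log₁₀[(7.84e-06/3.7)^1.11 + 6.9/2.686e+04] = -1.8 log₁₀[5.03e-07 + 0.000257] = 6.461, so f = 0.02396.
Total minor-loss coefficient ΣK = 4·0.74 = 2.96.
ΔP = [f·L/D + ΣK]·(ρV²/2) = [0.02396·33/0.37 + 2.96]·(1020·0.08541²/2) = [2.137 + 2.96]·3.72 = 18.96 Pa.
Pumping power P = QΔP = 0.009183·18.96 = 0.1741 W = 0.174 W.

P ≈ 0.174 W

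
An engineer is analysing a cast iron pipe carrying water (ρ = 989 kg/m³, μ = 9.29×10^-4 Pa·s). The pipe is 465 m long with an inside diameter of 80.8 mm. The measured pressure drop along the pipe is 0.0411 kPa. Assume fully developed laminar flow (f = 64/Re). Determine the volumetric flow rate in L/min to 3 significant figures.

Q ≈ 5.97 L/min

For laminar flow, f = 64/Re with Re = ρVD/μ, so Darcy-Weisbach reduces to ΔP = 32μLV/D². Solving for V: V = ΔP·D²/(32μL) = 41.1·(0.0808)²/(32·0.000929·465) = 0.01941 m/s.
Check: Re = ρVD/μ = 989·0.01941·0.0808/0.000929 = 1670 < 2300, so the laminar assumption holds.
Q = V·A = 0.01941·(π/4·0.0808²) = 9.953e-05 m³/s = 5.97 L/min.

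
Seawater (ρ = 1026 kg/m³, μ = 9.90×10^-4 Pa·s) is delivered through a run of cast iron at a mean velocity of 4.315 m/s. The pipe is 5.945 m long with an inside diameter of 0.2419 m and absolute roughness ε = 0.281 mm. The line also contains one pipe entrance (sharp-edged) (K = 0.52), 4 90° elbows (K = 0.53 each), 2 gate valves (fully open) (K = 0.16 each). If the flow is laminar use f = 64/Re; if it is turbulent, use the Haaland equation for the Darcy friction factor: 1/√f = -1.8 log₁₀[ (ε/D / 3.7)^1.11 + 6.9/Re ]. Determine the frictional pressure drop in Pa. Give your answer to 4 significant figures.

Reynolds number Re = ρVD/μ = 1026 · 4.315 · 0.2419 / 0.00099 = 1.082e+06.
Re > 4000 → turbulent. Relative roughness ε/D = 0.000281/0.2419 = 0.00116. Haaland: 1/√f = -1.8 log₁₀[(0.00116/3.7)^1.11 + 6.9/1.082e+06] = -1.8 log₁₀[0.000129 + 6.38e-06] = 6.962, so f = 0.02063.
Total minor-loss coefficient ΣK = 1·0.52 + 4·0.53 + 2·0.16 = 2.96.
ΔP = [f·L/D + ΣK]·(ρV²/2) = [0.02063·5.945/0.2419 + 2.96]·(1026·4.315²/2) = [0.5071 + 2.96]·9552 = 3.312e+04 Pa.

ΔP ≈ 33120 Pa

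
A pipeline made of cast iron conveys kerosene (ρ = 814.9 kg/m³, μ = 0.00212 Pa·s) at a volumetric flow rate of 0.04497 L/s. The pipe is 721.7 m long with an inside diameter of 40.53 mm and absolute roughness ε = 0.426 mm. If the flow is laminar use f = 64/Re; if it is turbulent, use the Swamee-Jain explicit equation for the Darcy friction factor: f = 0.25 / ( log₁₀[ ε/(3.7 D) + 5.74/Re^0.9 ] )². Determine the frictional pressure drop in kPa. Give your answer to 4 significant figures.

ΔP ≈ 1.039 kPa

Q = 0.04497 L/s = 0.04497/1000 = 4.497e-05 m³/s.
Cross-sectional area A = πD²/4 = π(0.04053)²/4 = 0.00129 m²; mean velocity V = Q/A = 4.497e-05/0.00129 = 0.03486 m/s.
Reynolds number Re = ρVD/μ = 814.9 · 0.03486 · 0.04053 / 0.00212 = 543.
Re < 2300 → laminar flow, so f = 64/Re = 64/543 = 0.1179 (the turbulent correlation is not needed).
Darcy-Weisbach: ΔP = f(L/D)(ρV²/2) = 0.1179·(721.7/0.04053)·(814.9·0.03486²/2) = 0.1179·1.781e+04·0.495 = 1039 Pa.
ΔP = 1039 Pa = 1.039 kPa.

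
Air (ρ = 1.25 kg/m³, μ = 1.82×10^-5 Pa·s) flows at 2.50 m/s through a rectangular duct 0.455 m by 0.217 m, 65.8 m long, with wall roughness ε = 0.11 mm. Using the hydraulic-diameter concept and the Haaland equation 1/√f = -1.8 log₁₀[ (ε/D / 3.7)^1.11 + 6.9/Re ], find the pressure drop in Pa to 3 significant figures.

ΔP ≈ 19.1 Pa

Hydraulic diameter D_h = 4A/P = 4·(0.455·0.217)/(2·(0.455+0.217)) = 0.3949/1.344 = 0.2939 m.
Re = ρVD_h/μ = 1.25·2.5·0.2939/1.82e-05 = 5.046e+04.
ε/D_h = 0.00011/0.2939 = 0.000374; Haaland gives 1/√f = -1.8 log₁₀[3.68e-05+0.000137] = 6.769, so f = 0.02182.
ΔP = f(L/D_h)(ρV²/2) = 0.02182·65.8/0.2939·3.906 = 19.09 Pa.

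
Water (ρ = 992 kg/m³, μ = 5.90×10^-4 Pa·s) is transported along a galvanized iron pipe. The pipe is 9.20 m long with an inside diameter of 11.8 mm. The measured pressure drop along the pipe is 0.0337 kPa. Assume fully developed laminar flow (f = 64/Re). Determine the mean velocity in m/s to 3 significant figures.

For laminar flow, f = 64/Re with Re = ρVD/μ, so Darcy-Weisbach reduces to ΔP = 32μLV/D². Solving for V: V = ΔP·D²/(32μL) = 33.7·(0.0118)²/(32·0.00059·9.2) = 0.02701 m/s.
Check: Re = ρVD/μ = 992·0.02701·0.0118/0.00059 = 536 < 2300, so the laminar assumption holds.

V ≈ 0.0270 m/s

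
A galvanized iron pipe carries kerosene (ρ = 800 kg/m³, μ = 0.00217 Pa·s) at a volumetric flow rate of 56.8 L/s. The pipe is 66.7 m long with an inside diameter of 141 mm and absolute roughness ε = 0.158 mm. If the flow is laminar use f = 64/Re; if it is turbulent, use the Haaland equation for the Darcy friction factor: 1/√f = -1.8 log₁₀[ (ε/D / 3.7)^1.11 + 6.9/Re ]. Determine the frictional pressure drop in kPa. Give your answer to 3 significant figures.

Q = 56.8 L/s = 56.8/1000 = 0.0568 m³/s.
Cross-sectional area A = πD²/4 = π(0.141)²/4 = 0.01561 m²; mean velocity V = Q/A = 0.0568/0.01561 = 3.638 m/s.
Reynolds number Re = ρVD/μ = 800 · 3.638 · 0.141 / 0.00217 = 1.891e+05.
Re > 4000 → turbulent. Relative roughness ε/D = 0.000158/0.141 = 0.00112. Haaland: 1/√f = -1.8 log₁₀[(0.00112/3.7)^1.11 + 6.9/1.891e+05] = -1.8 log₁₀[0.000124 + 3.65e-05] = 6.829, so f = 0.02144.
Darcy-Weisbach: ΔP = f(L/D)(ρV²/2) = 0.02144·(66.7/0.141)·(800·3.638²/2) = 0.02144·473·5293 = 5.369e+04 Pa.
ΔP = 5.369e+04 Pa = 53.7 kPa.

ΔP ≈ 53.7 kPa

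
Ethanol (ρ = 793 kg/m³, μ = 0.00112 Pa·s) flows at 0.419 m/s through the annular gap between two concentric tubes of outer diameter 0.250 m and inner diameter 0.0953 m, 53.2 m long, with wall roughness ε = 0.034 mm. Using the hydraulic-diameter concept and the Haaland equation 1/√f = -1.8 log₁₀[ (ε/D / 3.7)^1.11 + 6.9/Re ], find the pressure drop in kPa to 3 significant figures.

Hydraulic diameter D_h = 4A/P = D_o - D_i = 0.25 - 0.0953 = 0.1547 m.
Re = ρVD_h/μ = 793·0.419·0.1547/0.00112 = 4.589e+04.
ε/D_h = 3.4e-05/0.1547 = 0.00022; Haaland gives 1/√f = -1.8 log₁₀[2.04e-05+0.00015] = 6.782, so f = 0.02174.
ΔP = f(L/D_h)(ρV²/2) = 0.02174·53.2/0.1547·69.61 = 520.5 Pa.
ΔP = 0.520 kPa.

ΔP ≈ 0.520 kPa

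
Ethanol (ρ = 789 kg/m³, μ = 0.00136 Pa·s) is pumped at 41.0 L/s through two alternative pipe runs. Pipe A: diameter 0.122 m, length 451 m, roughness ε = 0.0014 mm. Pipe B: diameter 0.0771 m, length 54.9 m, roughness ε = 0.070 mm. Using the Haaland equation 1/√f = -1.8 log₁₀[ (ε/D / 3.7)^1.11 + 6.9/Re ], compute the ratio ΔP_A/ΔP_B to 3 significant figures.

ΔP_A/ΔP_B ≈ 0.621

Pipe A: V = Q/A = 0.041/0.01169 = 3.507 m/s; Re = 2.482e+05; ε/D = 1.15e-05; Haaland → f = 0.01495; ΔP_A = f(L/D)(ρV²/2) = 2.681e+05 Pa.
Pipe B: V = Q/A = 0.041/0.004669 = 8.782 m/s; Re = 3.928e+05; ε/D = 0.000908; Haaland → f = 0.01992; ΔP_B = f(L/D)(ρV²/2) = 4.316e+05 Pa.
ΔP_A/ΔP_B = 2.681e+05/4.316e+05 = 0.621.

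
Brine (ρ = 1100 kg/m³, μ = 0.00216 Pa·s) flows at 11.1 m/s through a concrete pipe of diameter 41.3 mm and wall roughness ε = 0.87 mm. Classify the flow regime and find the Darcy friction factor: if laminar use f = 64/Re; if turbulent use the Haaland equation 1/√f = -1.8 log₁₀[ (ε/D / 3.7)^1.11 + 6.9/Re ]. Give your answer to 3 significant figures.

f ≈ 0.0499

Re = ρVD/μ = 1100·11.1·0.0413/0.00216 = 2.335e+05.
Re > 4000 → turbulent. ε/D = 0.00087/0.0413 = 0.0211; Haaland: 1/√f = -1.8 log₁₀[0.00322 + 2.96e-05] = 4.478, so f = 0.04988.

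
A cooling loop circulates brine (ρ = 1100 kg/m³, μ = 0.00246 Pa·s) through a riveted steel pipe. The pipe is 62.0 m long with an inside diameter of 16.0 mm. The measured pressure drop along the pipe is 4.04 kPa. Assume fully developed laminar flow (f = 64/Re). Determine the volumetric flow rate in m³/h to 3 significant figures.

Q ≈ 0.153 m³/h

For laminar flow, f = 64/Re with Re = ρVD/μ, so Darcy-Weisbach reduces to ΔP = 32μLV/D². Solving for V: V = ΔP·D²/(32μL) = 4040·(0.016)²/(32·0.00246·62) = 0.2119 m/s.
Check: Re = ρVD/μ = 1100·0.2119·0.016/0.00246 = 1516 < 2300, so the laminar assumption holds.
Q = V·A = 0.2119·(π/4·0.016²) = 4.261e-05 m³/s = 0.153 m³/h.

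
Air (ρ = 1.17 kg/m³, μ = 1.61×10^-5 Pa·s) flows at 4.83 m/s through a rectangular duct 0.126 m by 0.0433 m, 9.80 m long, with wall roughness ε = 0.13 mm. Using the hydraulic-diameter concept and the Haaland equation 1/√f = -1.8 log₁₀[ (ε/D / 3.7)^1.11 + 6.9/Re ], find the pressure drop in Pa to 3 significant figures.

ΔP ≈ 60.1 Pa

Hydraulic diameter D_h = 4A/P = 4·(0.126·0.0433)/(2·(0.126+0.0433)) = 0.02182/0.3386 = 0.06445 m.
Re = ρVD_h/μ = 1.17·4.83·0.06445/1.61e-05 = 2.262e+04.
ε/D_h = 0.00013/0.06445 = 0.00202; Haaland gives 1/√f = -1.8 log₁₀[0.000239+0.000305] = 5.877, so f = 0.02896.
ΔP = f(L/D_h)(ρV²/2) = 0.02896·9.8/0.06445·13.65 = 60.09 Pa.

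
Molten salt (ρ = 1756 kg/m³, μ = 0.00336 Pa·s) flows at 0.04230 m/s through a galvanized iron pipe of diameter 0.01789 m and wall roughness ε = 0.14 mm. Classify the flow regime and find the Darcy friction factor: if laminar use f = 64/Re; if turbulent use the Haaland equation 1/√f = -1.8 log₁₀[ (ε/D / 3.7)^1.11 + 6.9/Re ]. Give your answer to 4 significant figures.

Re = ρVD/μ = 1756·0.0423·0.01789/0.00336 = 395.5.
Re < 2300 → laminar, so f = 64/Re = 0.1618 (roughness is irrelevant in laminar flow).

f ≈ 0.1618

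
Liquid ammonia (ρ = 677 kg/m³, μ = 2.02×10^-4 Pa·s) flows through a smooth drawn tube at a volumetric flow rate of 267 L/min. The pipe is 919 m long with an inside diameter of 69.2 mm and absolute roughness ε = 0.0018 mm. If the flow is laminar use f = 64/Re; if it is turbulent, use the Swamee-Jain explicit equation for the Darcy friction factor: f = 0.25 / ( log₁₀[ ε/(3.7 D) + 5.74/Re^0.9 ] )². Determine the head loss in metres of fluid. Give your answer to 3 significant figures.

h_f ≈ 14.1 m

Q = 267 L/min = 267/60000 = 0.00445 m³/s.
Cross-sectional area A = πD²/4 = π(0.0692)²/4 = 0.003761 m²; mean velocity V = Q/A = 0.00445/0.003761 = 1.183 m/s.
Reynolds number Re = ρVD/μ = 677 · 1.183 · 0.0692 / 0.000202 = 2.744e+05.
Re > 4000 → turbulent. Relative roughness ε/D = 1.8e-06/0.0692 = 2.6e-05. Swamee-Jain: f = 0.25/(log₁₀[2.6e-05/3.7 + 5.74/2.744e+05^0.9])² = 0.25/(log₁₀[7.03e-06 + 7.32e-05])² = 0.25/(-4.096)² = 0.0149.
Darcy-Weisbach: ΔP = f(L/D)(ρV²/2) = 0.0149·(919/0.0692)·(677·1.183²/2) = 0.0149·1.328e+04·473.9 = 9.379e+04 Pa.
Head loss h_f = ΔP/(ρg) = 9.379e+04/(677·9.81) = 14.1 m.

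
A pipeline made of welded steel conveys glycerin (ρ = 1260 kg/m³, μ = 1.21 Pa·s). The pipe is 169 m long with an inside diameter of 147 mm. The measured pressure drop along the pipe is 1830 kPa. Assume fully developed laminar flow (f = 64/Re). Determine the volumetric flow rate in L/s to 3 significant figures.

Q ≈ 103 L/s

For laminar flow, f = 64/Re with Re = ρVD/μ, so Darcy-Weisbach reduces to ΔP = 32μLV/D². Solving for V: V = ΔP·D²/(32μL) = 1.83e+06·(0.147)²/(32·1.21·169) = 6.043 m/s.
Check: Re = ρVD/μ = 1260·6.043·0.147/1.21 = 925.1 < 2300, so the laminar assumption holds.
Q = V·A = 6.043·(π/4·0.147²) = 0.1026 m³/s = 103 L/s.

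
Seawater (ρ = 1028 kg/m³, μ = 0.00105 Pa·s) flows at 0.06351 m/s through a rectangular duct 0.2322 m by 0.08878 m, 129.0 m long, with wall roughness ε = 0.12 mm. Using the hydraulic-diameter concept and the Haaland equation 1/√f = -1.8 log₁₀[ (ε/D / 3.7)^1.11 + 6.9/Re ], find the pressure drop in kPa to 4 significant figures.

Hydraulic diameter D_h = 4A/P = 4·(0.2322·0.08878)/(2·(0.2322+0.08878)) = 0.08246/0.642 = 0.1284 m.
Re = ρVD_h/μ = 1028·0.06351·0.1284/0.00105 = 7987.
ε/D_h = 0.00012/0.1284 = 0.000934; Haaland gives 1/√f = -1.8 log₁₀[0.000102+0.000864] = 5.428, so f = 0.03395.
ΔP = f(L/D_h)(ρV²/2) = 0.03395·129/0.1284·2.073 = 70.68 Pa.
ΔP = 0.07068 kPa.

ΔP ≈ 0.07068 kPa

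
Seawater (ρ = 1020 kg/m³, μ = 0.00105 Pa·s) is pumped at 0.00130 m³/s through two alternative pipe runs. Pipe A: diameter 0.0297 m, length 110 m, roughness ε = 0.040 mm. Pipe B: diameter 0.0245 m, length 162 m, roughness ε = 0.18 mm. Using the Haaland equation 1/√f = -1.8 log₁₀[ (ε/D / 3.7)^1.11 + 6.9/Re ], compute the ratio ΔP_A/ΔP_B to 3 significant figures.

Pipe A: V = Q/A = 0.0013/0.0006928 = 1.876 m/s; Re = 5.414e+04; ε/D = 0.00135; Haaland → f = 0.02445; ΔP_A = f(L/D)(ρV²/2) = 1.626e+05 Pa.
Pipe B: V = Q/A = 0.0013/0.0004714 = 2.758 m/s; Re = 6.563e+04; ε/D = 0.00735; Haaland → f = 0.03532; ΔP_B = f(L/D)(ρV²/2) = 9.058e+05 Pa.
ΔP_A/ΔP_B = 1.626e+05/9.058e+05 = 0.180.

ΔP_A/ΔP_B ≈ 0.180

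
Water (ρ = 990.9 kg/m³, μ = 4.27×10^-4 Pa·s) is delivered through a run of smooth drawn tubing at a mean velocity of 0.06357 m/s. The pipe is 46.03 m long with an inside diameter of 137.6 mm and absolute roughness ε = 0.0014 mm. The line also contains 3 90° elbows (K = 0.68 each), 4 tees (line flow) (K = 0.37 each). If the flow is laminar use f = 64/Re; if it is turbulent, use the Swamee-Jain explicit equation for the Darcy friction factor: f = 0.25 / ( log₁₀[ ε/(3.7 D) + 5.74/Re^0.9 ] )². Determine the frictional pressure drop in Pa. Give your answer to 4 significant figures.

ΔP ≈ 24.29 Pa

Reynolds number Re = ρVD/μ = 990.9 · 0.06357 · 0.1376 / 0.000427 = 2.03e+04.
Re > 4000 → turbulent. Relative roughness ε/D = 1.4e-06/0.1376 = 1.02e-05. Swamee-Jain: f = 0.25/(log₁₀[1.02e-05/3.7 + 5.74/2.03e+04^0.9])² = 0.25/(log₁₀[2.75e-06 + 0.000762])² = 0.25/(-3.116)² = 0.02574.
Total minor-loss coefficient ΣK = 3·0.68 + 4·0.37 = 3.52.
ΔP = [f·L/D + ΣK]·(ρV²/2) = [0.02574·46.03/0.1376 + 3.52]·(990.9·0.06357²/2) = [8.612 + 3.52]·2.002 = 24.29 Pa.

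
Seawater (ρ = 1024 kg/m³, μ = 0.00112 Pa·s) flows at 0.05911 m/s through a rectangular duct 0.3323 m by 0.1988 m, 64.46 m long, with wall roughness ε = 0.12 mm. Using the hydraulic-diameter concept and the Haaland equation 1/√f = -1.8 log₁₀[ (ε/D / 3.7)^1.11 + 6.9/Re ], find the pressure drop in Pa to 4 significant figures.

ΔP ≈ 13.54 Pa

Hydraulic diameter D_h = 4A/P = 4·(0.3323·0.1988)/(2·(0.3323+0.1988)) = 0.2642/1.062 = 0.2488 m.
Re = ρVD_h/μ = 1024·0.05911·0.2488/0.00112 = 1.344e+04.
ε/D_h = 0.00012/0.2488 = 0.000482; Haaland gives 1/√f = -1.8 log₁₀[4.87e-05+0.000513] = 5.851, so f = 0.02922.
ΔP = f(L/D_h)(ρV²/2) = 0.02922·64.46/0.2488·1.789 = 13.54 Pa.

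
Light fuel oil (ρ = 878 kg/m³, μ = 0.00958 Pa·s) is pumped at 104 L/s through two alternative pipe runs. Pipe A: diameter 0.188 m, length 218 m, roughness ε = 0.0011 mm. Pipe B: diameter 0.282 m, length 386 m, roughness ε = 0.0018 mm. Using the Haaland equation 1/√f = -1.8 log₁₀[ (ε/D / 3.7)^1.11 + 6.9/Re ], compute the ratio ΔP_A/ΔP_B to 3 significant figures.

ΔP_A/ΔP_B ≈ 3.92

Pipe A: V = Q/A = 0.104/0.02776 = 3.747 m/s; Re = 6.455e+04; ε/D = 5.85e-06; Haaland → f = 0.01959; ΔP_A = f(L/D)(ρV²/2) = 1.4e+05 Pa.
Pipe B: V = Q/A = 0.104/0.06246 = 1.665 m/s; Re = 4.304e+04; ε/D = 6.38e-06; Haaland → f = 0.02144; ΔP_B = f(L/D)(ρV²/2) = 3.573e+04 Pa.
ΔP_A/ΔP_B = 1.4e+05/3.573e+04 = 3.92.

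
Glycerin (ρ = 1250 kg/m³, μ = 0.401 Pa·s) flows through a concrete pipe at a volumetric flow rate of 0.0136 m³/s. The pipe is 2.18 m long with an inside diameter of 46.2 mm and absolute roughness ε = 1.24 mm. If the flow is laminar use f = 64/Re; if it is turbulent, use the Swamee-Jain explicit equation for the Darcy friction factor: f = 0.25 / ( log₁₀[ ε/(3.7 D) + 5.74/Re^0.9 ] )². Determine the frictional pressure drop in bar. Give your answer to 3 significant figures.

Cross-sectional area A = πD²/4 = π(0.0462)²/4 = 0.001676 m²; mean velocity V = Q/A = 0.0136/0.001676 = 8.113 m/s.
Reynolds number Re = ρVD/μ = 1250 · 8.113 · 0.0462 / 0.401 = 1168.
Re < 2300 → laminar flow, so f = 64/Re = 64/1168 = 0.05478 (the turbulent correlation is not needed).
Darcy-Weisbach: ΔP = f(L/D)(ρV²/2) = 0.05478·(2.18/0.0462)·(1250·8.113²/2) = 0.05478·47.19·4.113e+04 = 1.063e+05 Pa.
ΔP = 1.063e+05 Pa = 1.06 bar.

ΔP ≈ 1.06 bar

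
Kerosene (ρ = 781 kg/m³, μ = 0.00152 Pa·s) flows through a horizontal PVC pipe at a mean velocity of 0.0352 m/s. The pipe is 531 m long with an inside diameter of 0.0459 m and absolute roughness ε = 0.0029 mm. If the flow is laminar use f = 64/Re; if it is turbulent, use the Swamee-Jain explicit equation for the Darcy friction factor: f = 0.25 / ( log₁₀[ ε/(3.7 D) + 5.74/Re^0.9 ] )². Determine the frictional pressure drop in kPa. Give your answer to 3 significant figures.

ΔP ≈ 0.432 kPa

Reynolds number Re = ρVD/μ = 781 · 0.0352 · 0.0459 / 0.00152 = 830.2.
Re < 2300 → laminar flow, so f = 64/Re = 64/830.2 = 0.07709 (the turbulent correlation is not needed).
Darcy-Weisbach: ΔP = f(L/D)(ρV²/2) = 0.07709·(531/0.0459)·(781·0.0352²/2) = 0.07709·1.157e+04·0.4838 = 431.5 Pa.
ΔP = 431.5 Pa = 0.432 kPa.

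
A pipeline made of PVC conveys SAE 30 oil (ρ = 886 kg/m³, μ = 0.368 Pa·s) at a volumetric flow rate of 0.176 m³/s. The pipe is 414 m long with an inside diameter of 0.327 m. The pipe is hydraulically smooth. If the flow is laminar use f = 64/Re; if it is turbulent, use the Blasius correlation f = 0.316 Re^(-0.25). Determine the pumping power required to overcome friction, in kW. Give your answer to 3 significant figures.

P ≈ 16.8 kW

Cross-sectional area A = πD²/4 = π(0.327)²/4 = 0.08398 m²; mean velocity V = Q/A = 0.176/0.08398 = 2.096 m/s.
Reynolds number Re = ρVD/μ = 886 · 2.096 · 0.327 / 0.368 = 1650.
Re < 2300 → laminar flow, so f = 64/Re = 64/1650 = 0.03879 (the turbulent correlation is not needed).
Darcy-Weisbach: ΔP = f(L/D)(ρV²/2) = 0.03879·(414/0.327)·(886·2.096²/2) = 0.03879·1266·1946 = 9.555e+04 Pa.
Pumping power P = QΔP = 0.176·9.555e+04 = 16820 W = 16.8 kW.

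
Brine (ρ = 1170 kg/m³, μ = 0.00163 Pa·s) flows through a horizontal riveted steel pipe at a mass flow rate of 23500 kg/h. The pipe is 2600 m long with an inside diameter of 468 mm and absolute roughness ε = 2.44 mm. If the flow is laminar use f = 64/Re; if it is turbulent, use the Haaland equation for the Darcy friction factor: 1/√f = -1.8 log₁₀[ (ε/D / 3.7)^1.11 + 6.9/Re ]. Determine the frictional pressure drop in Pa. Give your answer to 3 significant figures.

ΔP ≈ 127 Pa

ṁ = 23500 kg/h = 23500/3600 = 6.528 kg/s.
A = πD²/4 = π(0.468)²/4 = 0.172 m²; mean velocity V = ṁ/(ρA) = 6.528/(1170 · 0.172) = 0.03243 m/s.
Reynolds number Re = ρVD/μ = 1170 · 0.03243 · 0.468 / 0.00163 = 1.09e+04.
Re > 4000 → turbulent. Relative roughness ε/D = 0.00244/0.468 = 0.00521. Haaland: 1/√f = -1.8 log₁₀[(0.00521/3.7)^1.11 + 6.9/1.09e+04] = -1.8 log₁₀[0.000684 + 0.000633] = 5.184, so f = 0.03721.
Darcy-Weisbach: ΔP = f(L/D)(ρV²/2) = 0.03721·(2600/0.468)·(1170·0.03243²/2) = 0.03721·5556·0.6154 = 127.2 Pa.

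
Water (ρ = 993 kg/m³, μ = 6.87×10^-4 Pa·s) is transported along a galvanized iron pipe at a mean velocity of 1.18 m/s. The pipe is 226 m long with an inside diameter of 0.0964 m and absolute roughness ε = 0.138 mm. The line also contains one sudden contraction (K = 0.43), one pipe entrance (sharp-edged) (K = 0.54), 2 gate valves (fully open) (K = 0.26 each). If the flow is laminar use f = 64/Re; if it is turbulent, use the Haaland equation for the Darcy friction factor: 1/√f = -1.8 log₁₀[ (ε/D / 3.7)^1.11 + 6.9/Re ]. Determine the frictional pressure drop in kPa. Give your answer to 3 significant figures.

ΔP ≈ 37.8 kPa

Reynolds number Re = ρVD/μ = 993 · 1.18 · 0.0964 / 0.000687 = 1.644e+05.
Re > 4000 → turbulent. Relative roughness ε/D = 0.000138/0.0964 = 0.00143. Haaland: 1/√f = -1.8 log₁₀[(0.00143/3.7)^1.11 + 6.9/1.644e+05] = -1.8 log₁₀[0.000163 + 4.2e-05] = 6.639, so f = 0.02269.
Total minor-loss coefficient ΣK = 1·0.43 + 1·0.54 + 2·0.26 = 1.49.
ΔP = [f·L/D + ΣK]·(ρV²/2) = [0.02269·226/0.0964 + 1.49]·(993·1.18²/2) = [53.19 + 1.49]·691.3 = 3.78e+04 Pa.
ΔP = 3.78e+04 Pa = 37.8 kPa.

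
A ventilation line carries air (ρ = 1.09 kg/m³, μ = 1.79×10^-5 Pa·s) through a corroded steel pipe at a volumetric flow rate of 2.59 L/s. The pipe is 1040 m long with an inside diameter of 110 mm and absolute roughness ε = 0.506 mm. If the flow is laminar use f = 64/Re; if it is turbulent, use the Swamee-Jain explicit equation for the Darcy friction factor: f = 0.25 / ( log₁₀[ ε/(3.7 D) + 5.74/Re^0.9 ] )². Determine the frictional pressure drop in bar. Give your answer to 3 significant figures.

ΔP ≈ 1.34×10^-4 bar

Q = 2.59 L/s = 2.59/1000 = 0.00259 m³/s.
Cross-sectional area A = πD²/4 = π(0.11)²/4 = 0.009503 m²; mean velocity V = Q/A = 0.00259/0.009503 = 0.2725 m/s.
Reynolds number Re = ρVD/μ = 1.09 · 0.2725 · 0.11 / 1.79e-05 = 1826.
Re < 2300 → laminar flow, so f = 64/Re = 64/1826 = 0.03506 (the turbulent correlation is not needed).
Darcy-Weisbach: ΔP = f(L/D)(ρV²/2) = 0.03506·(1040/0.11)·(1.09·0.2725²/2) = 0.03506·9455·0.04048 = 13.42 Pa.
ΔP = 13.42 Pa = 1.34×10^-4 bar.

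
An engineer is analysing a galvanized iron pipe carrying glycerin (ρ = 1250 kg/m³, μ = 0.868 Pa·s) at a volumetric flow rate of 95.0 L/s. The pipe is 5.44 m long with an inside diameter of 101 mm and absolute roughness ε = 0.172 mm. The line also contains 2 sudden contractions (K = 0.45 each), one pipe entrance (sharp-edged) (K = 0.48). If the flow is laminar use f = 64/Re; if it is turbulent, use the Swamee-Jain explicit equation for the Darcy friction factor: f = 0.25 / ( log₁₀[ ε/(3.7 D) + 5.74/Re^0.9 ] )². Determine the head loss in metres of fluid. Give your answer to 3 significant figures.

Q = 95.0 L/s = 95.0/1000 = 0.095 m³/s.
Cross-sectional area A = πD²/4 = π(0.101)²/4 = 0.008012 m²; mean velocity V = Q/A = 0.095/0.008012 = 11.86 m/s.
Reynolds number Re = ρVD/μ = 1250 · 11.86 · 0.101 / 0.868 = 1725.
Re < 2300 → laminar flow, so f = 64/Re = 64/1725 = 0.03711 (the turbulent correlation is not needed).
Total minor-loss coefficient ΣK = 2·0.45 + 1·0.48 = 1.38.
ΔP = [f·L/D + ΣK]·(ρV²/2) = [0.03711·5.44/0.101 + 1.38]·(1250·11.86²/2) = [1.999 + 1.38]·8.787e+04 = 2.969e+05 Pa.
Head loss h_f = ΔP/(ρg) = 2.969e+05/(1250·9.81) = 24.2 m.

h_f ≈ 24.2 m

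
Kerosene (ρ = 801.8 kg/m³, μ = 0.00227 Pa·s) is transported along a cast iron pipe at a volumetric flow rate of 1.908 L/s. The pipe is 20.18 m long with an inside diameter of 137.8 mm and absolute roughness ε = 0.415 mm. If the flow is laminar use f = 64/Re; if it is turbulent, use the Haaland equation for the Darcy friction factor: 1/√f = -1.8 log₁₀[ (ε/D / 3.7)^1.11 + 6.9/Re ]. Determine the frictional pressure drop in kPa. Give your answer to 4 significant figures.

ΔP ≈ 0.03704 kPa

Q = 1.908 L/s = 1.908/1000 = 0.001908 m³/s.
Cross-sectional area A = πD²/4 = π(0.1378)²/4 = 0.01491 m²; mean velocity V = Q/A = 0.001908/0.01491 = 0.1279 m/s.
Reynolds number Re = ρVD/μ = 801.8 · 0.1279 · 0.1378 / 0.00227 = 6227.
Re > 4000 → turbulent. Relative roughness ε/D = 0.000415/0.1378 = 0.00301. Haaland: 1/√f = -1.8 log₁₀[(0.00301/3.7)^1.11 + 6.9/6227] = -1.8 log₁₀[0.000372 + 0.00111] = 5.093, so f = 0.03855.
Darcy-Weisbach: ΔP = f(L/D)(ρV²/2) = 0.03855·(20.18/0.1378)·(801.8·0.1279²/2) = 0.03855·146.4·6.562 = 37.04 Pa.
ΔP = 37.04 Pa = 0.03704 kPa.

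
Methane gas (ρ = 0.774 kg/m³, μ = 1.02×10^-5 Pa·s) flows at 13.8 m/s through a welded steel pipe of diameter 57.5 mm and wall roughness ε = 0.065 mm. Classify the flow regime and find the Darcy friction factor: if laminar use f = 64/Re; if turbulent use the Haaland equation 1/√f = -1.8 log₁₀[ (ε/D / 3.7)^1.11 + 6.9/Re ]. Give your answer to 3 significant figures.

Re = ρVD/μ = 0.774·13.8·0.0575/1.02e-05 = 6.021e+04.
Re > 4000 → turbulent. ε/D = 6.5e-05/0.0575 = 0.00113; Haaland: 1/√f = -1.8 log₁₀[0.000125 + 0.000115] = 6.516, so f = 0.02356.

f ≈ 0.0236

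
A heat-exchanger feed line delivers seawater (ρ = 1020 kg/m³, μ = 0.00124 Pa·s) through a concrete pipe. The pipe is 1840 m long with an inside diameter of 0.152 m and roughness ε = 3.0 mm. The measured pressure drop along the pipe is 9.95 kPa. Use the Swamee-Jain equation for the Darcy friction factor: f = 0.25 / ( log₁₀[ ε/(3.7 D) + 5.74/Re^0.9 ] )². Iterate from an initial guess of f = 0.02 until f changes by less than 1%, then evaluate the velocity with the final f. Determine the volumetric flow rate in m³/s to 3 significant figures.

Rearranging Darcy-Weisbach: V = √(2·ΔP·D/(f·L·ρ)). With ε/D = 0.003/0.152 = 0.0197, iterate starting from f = 0.02:
  f = 0.02 → V = √(2·9950·0.152/(0.02·1840·1020)) = 0.2839 m/s; Re = ρVD/μ = 3.549e+04; f → 0.04996
  f = 0.04996 → V = 0.1796 m/s; Re = 2.246e+04; f → 0.05074
  f = 0.05074 → V = 0.1782 m/s; Re = 2.228e+04; f → 0.05076
Converged (Δf/f < 1%). With the final f = 0.05076: V = √(2·9950·0.152/(0.05076·1840·1020)) = 0.1782 m/s.
Q = V·A = 0.1782·(π/4·0.152²) = 0.003233 m³/s = 0.00323 m³/s.

Q ≈ 0.00323 m³/s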